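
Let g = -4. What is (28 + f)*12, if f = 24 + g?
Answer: 576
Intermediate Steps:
f = 20 (f = 24 - 4 = 20)
(28 + f)*12 = (28 + 20)*12 = 48*12 = 576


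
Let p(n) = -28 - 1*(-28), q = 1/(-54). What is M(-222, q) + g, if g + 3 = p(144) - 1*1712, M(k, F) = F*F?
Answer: -5000939/2916 ≈ -1715.0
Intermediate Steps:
q = -1/54 ≈ -0.018519
p(n) = 0 (p(n) = -28 + 28 = 0)
M(k, F) = F²
g = -1715 (g = -3 + (0 - 1*1712) = -3 + (0 - 1712) = -3 - 1712 = -1715)
M(-222, q) + g = (-1/54)² - 1715 = 1/2916 - 1715 = -5000939/2916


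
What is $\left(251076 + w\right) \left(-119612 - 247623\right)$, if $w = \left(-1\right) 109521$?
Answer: $-51983950425$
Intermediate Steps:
$w = -109521$
$\left(251076 + w\right) \left(-119612 - 247623\right) = \left(251076 - 109521\right) \left(-119612 - 247623\right) = 141555 \left(-367235\right) = -51983950425$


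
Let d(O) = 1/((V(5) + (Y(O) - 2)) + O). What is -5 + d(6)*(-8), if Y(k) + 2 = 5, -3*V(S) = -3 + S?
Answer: -119/19 ≈ -6.2632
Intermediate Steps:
V(S) = 1 - S/3 (V(S) = -(-3 + S)/3 = 1 - S/3)
Y(k) = 3 (Y(k) = -2 + 5 = 3)
d(O) = 1/(⅓ + O) (d(O) = 1/(((1 - ⅓*5) + (3 - 2)) + O) = 1/(((1 - 5/3) + 1) + O) = 1/((-⅔ + 1) + O) = 1/(⅓ + O))
-5 + d(6)*(-8) = -5 + (3/(1 + 3*6))*(-8) = -5 + (3/(1 + 18))*(-8) = -5 + (3/19)*(-8) = -5 - 24/19 = -119/19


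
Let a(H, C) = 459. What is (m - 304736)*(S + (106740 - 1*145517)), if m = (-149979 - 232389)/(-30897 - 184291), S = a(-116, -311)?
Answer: 27312049142000/2339 ≈ 1.1677e+10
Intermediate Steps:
S = 459
m = 95592/53797 (m = -382368/(-215188) = -382368*(-1/215188) = 95592/53797 ≈ 1.7769)
(m - 304736)*(S + (106740 - 1*145517)) = (95592/53797 - 304736)*(459 + (106740 - 1*145517)) = -16393787000*(459 + (106740 - 145517))/53797 = -16393787000*(459 - 38777)/53797 = -16393787000/53797*(-38318) = 27312049142000/2339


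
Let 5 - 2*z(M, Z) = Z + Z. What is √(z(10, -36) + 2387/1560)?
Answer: √24354330/780 ≈ 6.3269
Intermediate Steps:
z(M, Z) = 5/2 - Z (z(M, Z) = 5/2 - (Z + Z)/2 = 5/2 - Z)
√(z(10, -36) + 2387/1560) = √((5/2 - 1*(-36)) + 2387/1560) = √((5/2 + 36) + 2387*(1/1560)) = √(77/2 + 2387/1560) = √(62447/1560) = √24354330/780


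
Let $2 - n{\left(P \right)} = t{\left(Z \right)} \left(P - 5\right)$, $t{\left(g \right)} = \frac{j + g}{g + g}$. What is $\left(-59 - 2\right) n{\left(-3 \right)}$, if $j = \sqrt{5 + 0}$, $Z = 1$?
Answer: $-366 - 244 \sqrt{5} \approx -911.6$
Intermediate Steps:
$j = \sqrt{5} \approx 2.2361$
$t{\left(g \right)} = \frac{g + \sqrt{5}}{2 g}$ ($t{\left(g \right)} = \frac{\sqrt{5} + g}{g + g} = \frac{g + \sqrt{5}}{2 g}$)
$n{\left(P \right)} = 2 - \left(\frac{1}{2} + \frac{\sqrt{5}}{2}\right) \left(-5 + P\right)$ ($n{\left(P \right)} = 2 - \frac{1 + \sqrt{5}}{2 \cdot 1} \left(P - 5\right) = 2 - \frac{1}{2} \cdot 1 \left(1 + \sqrt{5}\right) \left(-5 + P\right) = 2 - \left(\frac{1}{2} + \frac{\sqrt{5}}{2}\right) \left(-5 + P\right)$)
$\left(-59 - 2\right) n{\left(-3 \right)} = \left(-59 - 2\right) \left(\frac{9}{2} + \frac{5 \sqrt{5}}{2} - - \frac{3 \left(1 + \sqrt{5}\right)}{2}\right) = - 61 \left(\frac{9}{2} + \frac{5 \sqrt{5}}{2} + \left(\frac{3}{2} + \frac{3 \sqrt{5}}{2}\right)\right) = - 61 \left(6 + 4 \sqrt{5}\right) = -366 - 244 \sqrt{5}$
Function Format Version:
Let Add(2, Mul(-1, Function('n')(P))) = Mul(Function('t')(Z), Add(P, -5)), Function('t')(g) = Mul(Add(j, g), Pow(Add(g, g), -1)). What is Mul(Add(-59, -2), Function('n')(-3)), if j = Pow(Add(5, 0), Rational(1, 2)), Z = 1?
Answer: Add(-366, Mul(-244, Pow(5, Rational(1, 2)))) ≈ -911.60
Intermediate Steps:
j = Pow(5, Rational(1, 2)) ≈ 2.2361
Function('t')(g) = Mul(Rational(1, 2), Pow(g, -1), Add(g, Pow(5, Rational(1, 2)))) (Function('t')(g) = Mul(Add(Pow(5, Rational(1, 2)), g), Pow(Add(g, g), -1)) = Mul(Add(g, Pow(5, Rational(1, 2))), Pow(Mul(2, g), -1)) = Mul(Add(g, Pow(5, Rational(1, 2))), Mul(Rational(1, 2), Pow(g, -1))) = Mul(Rational(1, 2), Pow(g, -1), Add(g, Pow(5, Rational(1, 2)))))
Function('n')(P) = Add(2, Mul(-1, Add(Rational(1, 2), Mul(Rational(1, 2), Pow(5, Rational(1, 2)))), Add(-5, P))) (Function('n')(P) = Add(2, Mul(-1, Mul(Mul(Rational(1, 2), Pow(1, -1), Add(1, Pow(5, Rational(1, 2)))), Add(P, -5)))) = Add(2, Mul(-1, Mul(Mul(Rational(1, 2), 1, Add(1, Pow(5, Rational(1, 2)))), Add(-5, P)))) = Add(2, Mul(-1, Mul(Add(Rational(1, 2), Mul(Rational(1, 2), Pow(5, Rational(1, 2)))), Add(-5, P)))) = Add(2, Mul(-1, Add(Rational(1, 2), Mul(Rational(1, 2), Pow(5, Rational(1, 2)))), Add(-5, P))))
Mul(Add(-59, -2), Function('n')(-3)) = Mul(Add(-59, -2), Add(Rational(9, 2), Mul(Rational(5, 2), Pow(5, Rational(1, 2))), Mul(Rational(-1, 2), -3, Add(1, Pow(5, Rational(1, 2)))))) = Mul(-61, Add(Rational(9, 2), Mul(Rational(5, 2), Pow(5, Rational(1, 2))), Add(Rational(3, 2), Mul(Rational(3, 2), Pow(5, Rational(1, 2)))))) = Mul(-61, Add(6, Mul(4, Pow(5, Rational(1, 2))))) = Add(-366, Mul(-244, Pow(5, Rational(1, 2))))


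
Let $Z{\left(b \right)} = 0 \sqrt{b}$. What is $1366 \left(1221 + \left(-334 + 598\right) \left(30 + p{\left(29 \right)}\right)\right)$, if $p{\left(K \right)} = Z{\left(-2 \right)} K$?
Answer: $12486606$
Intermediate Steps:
$Z{\left(b \right)} = 0$
$p{\left(K \right)} = 0$ ($p{\left(K \right)} = 0 K = 0$)
$1366 \left(1221 + \left(-334 + 598\right) \left(30 + p{\left(29 \right)}\right)\right) = 1366 \left(1221 + \left(-334 + 598\right) \left(30 + 0\right)\right) = 1366 \left(1221 + 264 \cdot 30\right) = 1366 \left(1221 + 7920\right) = 1366 \cdot 9141 = 12486606$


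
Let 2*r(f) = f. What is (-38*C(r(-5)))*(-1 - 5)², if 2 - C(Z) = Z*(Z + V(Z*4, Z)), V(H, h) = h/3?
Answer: 8664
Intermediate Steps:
r(f) = f/2
V(H, h) = h/3 (V(H, h) = h*(⅓) = h/3)
C(Z) = 2 - 4*Z²/3 (C(Z) = 2 - Z*(Z + Z/3) = 2 - Z*4*Z/3 = 2 - 4*Z²/3)
(-38*C(r(-5)))*(-1 - 5)² = (-38*(2 - 4*((½)*(-5))²/3))*(-1 - 5)² = -38*(2 - 4*(-5/2)²/3)*(-6)² = -38*(2 - 4/3*25/4)*36 = -38*(2 - 25/3)*36 = -38*(-19/3)*36 = (722/3)*36 = 8664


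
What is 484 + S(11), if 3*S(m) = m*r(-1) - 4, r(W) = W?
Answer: 479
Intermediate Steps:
S(m) = -4/3 - m/3 (S(m) = (m*(-1) - 4)/3 = (-m - 4)/3 = (-4 - m)/3 = -4/3 - m/3)
484 + S(11) = 484 + (-4/3 - ⅓*11) = 484 + (-4/3 - 11/3) = 484 - 5 = 479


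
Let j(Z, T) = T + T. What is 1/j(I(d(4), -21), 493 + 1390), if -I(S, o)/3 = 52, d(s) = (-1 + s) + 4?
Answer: 1/3766 ≈ 0.00026553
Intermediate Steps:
d(s) = 3 + s
I(S, o) = -156 (I(S, o) = -3*52 = -156)
j(Z, T) = 2*T
1/j(I(d(4), -21), 493 + 1390) = 1/(2*(493 + 1390)) = 1/(2*1883) = 1/3766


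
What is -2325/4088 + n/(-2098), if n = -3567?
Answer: 4852023/4288312 ≈ 1.1315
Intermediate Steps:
-2325/4088 + n/(-2098) = -2325/4088 - 3567/(-2098) = -2325*1/4088 - 3567*(-1/2098) = -2325/4088 + 3567/2098 = 4852023/4288312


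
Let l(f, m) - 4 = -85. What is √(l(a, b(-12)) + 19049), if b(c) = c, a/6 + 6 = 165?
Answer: 2*√4742 ≈ 137.72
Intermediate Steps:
a = 954 (a = -36 + 6*165 = -36 + 990 = 954)
l(f, m) = -81 (l(f, m) = 4 - 85 = -81)
√(l(a, b(-12)) + 19049) = √(-81 + 19049) = √18968 = 2*√4742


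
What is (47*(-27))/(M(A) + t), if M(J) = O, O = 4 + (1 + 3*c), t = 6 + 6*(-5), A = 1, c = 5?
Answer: 1269/4 ≈ 317.25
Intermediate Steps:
t = -24 (t = 6 - 30 = -24)
O = 20 (O = 4 + (1 + 3*5) = 4 + (1 + 15) = 4 + 16 = 20)
M(J) = 20
(47*(-27))/(M(A) + t) = (47*(-27))/(20 - 24) = -1269/(-4) = -1269*(-1/4) = 1269/4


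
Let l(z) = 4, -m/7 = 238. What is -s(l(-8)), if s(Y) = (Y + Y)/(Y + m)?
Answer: 4/831 ≈ 0.0048135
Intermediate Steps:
m = -1666 (m = -7*238 = -1666)
s(Y) = 2*Y/(-1666 + Y) (s(Y) = (Y + Y)/(Y - 1666) = (2*Y)/(-1666 + Y) = 2*Y/(-1666 + Y))
-s(l(-8)) = -2*4/(-1666 + 4) = -2*4/(-1662) = -2*4*(-1)/1662 = -1*(-4/831) = 4/831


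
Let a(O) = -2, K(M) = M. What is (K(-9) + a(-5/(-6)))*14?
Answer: -154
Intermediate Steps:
(K(-9) + a(-5/(-6)))*14 = (-9 - 2)*14 = -11*14 = -154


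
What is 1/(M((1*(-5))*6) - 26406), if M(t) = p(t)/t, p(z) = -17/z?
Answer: -900/23765417 ≈ -3.7870e-5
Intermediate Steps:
M(t) = -17/t² (M(t) = (-17/t)/t = -17/t²)
1/(M((1*(-5))*6) - 26406) = 1/(-17/((1*(-5))*6)² - 26406) = 1/(-17/(-5*6)² - 26406) = 1/(-17/(-30)² - 26406) = 1/(-17*1/900 - 26406) = 1/(-17/900 - 26406) = 1/(-23765417/900) = -900/23765417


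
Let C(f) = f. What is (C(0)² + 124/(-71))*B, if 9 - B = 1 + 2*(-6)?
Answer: -2480/71 ≈ -34.930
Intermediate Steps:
B = 20 (B = 9 - (1 + 2*(-6)) = 9 - (1 - 12) = 9 - 1*(-11) = 9 + 11 = 20)
(C(0)² + 124/(-71))*B = (0² + 124/(-71))*20 = (0 + 124*(-1/71))*20 = (0 - 124/71)*20 = -124/71*20 = -2480/71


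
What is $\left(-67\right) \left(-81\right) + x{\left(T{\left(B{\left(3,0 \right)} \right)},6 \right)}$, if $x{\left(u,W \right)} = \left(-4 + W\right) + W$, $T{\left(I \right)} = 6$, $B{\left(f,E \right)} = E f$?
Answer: $5435$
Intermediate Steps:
$x{\left(u,W \right)} = -4 + 2 W$
$\left(-67\right) \left(-81\right) + x{\left(T{\left(B{\left(3,0 \right)} \right)},6 \right)} = \left(-67\right) \left(-81\right) + \left(-4 + 2 \cdot 6\right) = 5427 + \left(-4 + 12\right) = 5427 + 8 = 5435$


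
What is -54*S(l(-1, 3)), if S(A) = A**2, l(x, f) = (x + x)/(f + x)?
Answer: -54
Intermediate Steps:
l(x, f) = 2*x/(f + x) (l(x, f) = (2*x)/(f + x) = 2*x/(f + x))
-54*S(l(-1, 3)) = -54*4/(3 - 1)**2 = -54*1**2 = -54*(-1)**2 = -54*1 = -54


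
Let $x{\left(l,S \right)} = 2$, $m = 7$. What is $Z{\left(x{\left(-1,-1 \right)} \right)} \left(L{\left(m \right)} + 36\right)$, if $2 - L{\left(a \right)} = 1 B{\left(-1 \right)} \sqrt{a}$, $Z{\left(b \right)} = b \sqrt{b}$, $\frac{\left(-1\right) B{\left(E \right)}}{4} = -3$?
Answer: $- 24 \sqrt{14} + 76 \sqrt{2} \approx 17.68$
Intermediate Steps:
$B{\left(E \right)} = 12$ ($B{\left(E \right)} = \left(-4\right) \left(-3\right) = 12$)
$Z{\left(b \right)} = b^{\frac{3}{2}}$
$L{\left(a \right)} = 2 - 12 \sqrt{a}$ ($L{\left(a \right)} = 2 - 1 \cdot 12 \sqrt{a} = 2 - 12 \sqrt{a}$)
$Z{\left(x{\left(-1,-1 \right)} \right)} \left(L{\left(m \right)} + 36\right) = 2^{\frac{3}{2}} \left(\left(2 - 12 \sqrt{7}\right) + 36\right) = 2 \sqrt{2} \left(38 - 12 \sqrt{7}\right)$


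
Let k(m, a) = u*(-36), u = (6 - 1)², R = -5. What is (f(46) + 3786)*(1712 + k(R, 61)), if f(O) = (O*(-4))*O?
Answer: -3798536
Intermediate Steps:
f(O) = -4*O² (f(O) = (-4*O)*O = -4*O²)
u = 25 (u = 5² = 25)
k(m, a) = -900 (k(m, a) = 25*(-36) = -900)
(f(46) + 3786)*(1712 + k(R, 61)) = (-4*46² + 3786)*(1712 - 900) = (-4*2116 + 3786)*812 = (-8464 + 3786)*812 = -4678*812 = -3798536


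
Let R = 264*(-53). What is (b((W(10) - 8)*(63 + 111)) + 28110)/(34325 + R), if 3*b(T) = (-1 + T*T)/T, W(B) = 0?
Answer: 115449697/84910608 ≈ 1.3597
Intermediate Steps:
R = -13992
b(T) = (-1 + T**2)/(3*T) (b(T) = ((-1 + T*T)/T)/3 = ((-1 + T**2)/T)/3 = (-1 + T**2)/(3*T))
(b((W(10) - 8)*(63 + 111)) + 28110)/(34325 + R) = ((-1 + ((0 - 8)*(63 + 111))**2)/(3*(((0 - 8)*(63 + 111)))) + 28110)/(34325 - 13992) = ((-1 + (-8*174)**2)/(3*((-8*174))) + 28110)/20333 = ((1/3)*(-1 + (-1392)**2)/(-1392) + 28110)*(1/20333) = ((1/3)*(-1/1392)*(-1 + 1937664) + 28110)*(1/20333) = ((1/3)*(-1/1392)*1937663 + 28110)*(1/20333) = (-1937663/4176 + 28110)*(1/20333) = (115449697/4176)*(1/20333) = 115449697/84910608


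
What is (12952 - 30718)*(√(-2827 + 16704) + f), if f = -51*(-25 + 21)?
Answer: -3624264 - 17766*√13877 ≈ -5.7171e+6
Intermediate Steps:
f = 204 (f = -51*(-4) = 204)
(12952 - 30718)*(√(-2827 + 16704) + f) = (12952 - 30718)*(√(-2827 + 16704) + 204) = -17766*(√13877 + 204) = -17766*(204 + √13877) = -3624264 - 17766*√13877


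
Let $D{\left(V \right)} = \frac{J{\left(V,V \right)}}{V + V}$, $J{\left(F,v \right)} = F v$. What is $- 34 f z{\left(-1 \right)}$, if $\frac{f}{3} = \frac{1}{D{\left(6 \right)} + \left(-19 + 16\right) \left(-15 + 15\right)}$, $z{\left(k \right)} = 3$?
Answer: $-102$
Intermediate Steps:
$D{\left(V \right)} = \frac{V}{2}$ ($D{\left(V \right)} = \frac{V V}{V + V} = \frac{V^{2}}{2 V} = V^{2} \frac{1}{2 V} = \frac{V}{2}$)
$f = 1$ ($f = \frac{3}{\frac{1}{2} \cdot 6 + \left(-19 + 16\right) \left(-15 + 15\right)} = \frac{3}{3 - 0} = \frac{3}{3 + 0} = \frac{3}{3} = 3 \cdot \frac{1}{3} = 1$)
$- 34 f z{\left(-1 \right)} = \left(-34\right) 1 \cdot 3 = \left(-34\right) 3 = -102$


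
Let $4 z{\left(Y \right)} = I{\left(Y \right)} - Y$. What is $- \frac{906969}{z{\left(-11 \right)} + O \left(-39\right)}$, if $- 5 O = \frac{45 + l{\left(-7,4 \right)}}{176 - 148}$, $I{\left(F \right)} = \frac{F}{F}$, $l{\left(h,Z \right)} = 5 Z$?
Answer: $- \frac{8465044}{197} \approx -42970.0$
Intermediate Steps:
$I{\left(F \right)} = 1$
$O = - \frac{13}{28}$ ($O = - \frac{\left(45 + 5 \cdot 4\right) \frac{1}{176 - 148}}{5} = - \frac{\left(45 + 20\right) \frac{1}{28}}{5} = - \frac{65 \cdot \frac{1}{28}}{5} = \left(- \frac{1}{5}\right) \frac{65}{28} = - \frac{13}{28} \approx -0.46429$)
$z{\left(Y \right)} = \frac{1}{4} - \frac{Y}{4}$ ($z{\left(Y \right)} = \frac{1 - Y}{4} = \frac{1}{4} - \frac{Y}{4}$)
$- \frac{906969}{z{\left(-11 \right)} + O \left(-39\right)} = - \frac{906969}{\left(\frac{1}{4} - - \frac{11}{4}\right) - - \frac{507}{28}} = - \frac{906969}{\left(\frac{1}{4} + \frac{11}{4}\right) + \frac{507}{28}} = - \frac{906969}{3 + \frac{507}{28}} = - \frac{906969}{\frac{591}{28}} = \left(-906969\right) \frac{28}{591} = - \frac{8465044}{197}$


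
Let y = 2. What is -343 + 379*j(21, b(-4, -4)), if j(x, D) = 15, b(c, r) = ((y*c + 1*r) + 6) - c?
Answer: 5342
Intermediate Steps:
b(c, r) = 6 + c + r (b(c, r) = ((2*c + 1*r) + 6) - c = ((2*c + r) + 6) - c = ((r + 2*c) + 6) - c = (6 + r + 2*c) - c = 6 + c + r)
-343 + 379*j(21, b(-4, -4)) = -343 + 379*15 = -343 + 5685 = 5342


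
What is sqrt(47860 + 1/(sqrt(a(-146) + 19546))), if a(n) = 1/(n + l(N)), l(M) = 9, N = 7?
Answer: sqrt(142934521799860 + 7807*sqrt(7486913))/54649 ≈ 218.77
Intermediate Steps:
a(n) = 1/(9 + n) (a(n) = 1/(n + 9) = 1/(9 + n))
sqrt(47860 + 1/(sqrt(a(-146) + 19546))) = sqrt(47860 + 1/(sqrt(1/(9 - 146) + 19546))) = sqrt(47860 + 1/(sqrt(1/(-137) + 19546))) = sqrt(47860 + 1/(sqrt(-1/137 + 19546))) = sqrt(47860 + 1/(sqrt(2677801/137))) = sqrt(47860 + 1/(7*sqrt(7486913)/137)) = sqrt(47860 + sqrt(7486913)/382543)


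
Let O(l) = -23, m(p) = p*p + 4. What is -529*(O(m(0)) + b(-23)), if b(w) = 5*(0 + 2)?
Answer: 6877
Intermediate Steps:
m(p) = 4 + p² (m(p) = p² + 4 = 4 + p²)
b(w) = 10 (b(w) = 5*2 = 10)
-529*(O(m(0)) + b(-23)) = -529*(-23 + 10) = -529*(-13) = 6877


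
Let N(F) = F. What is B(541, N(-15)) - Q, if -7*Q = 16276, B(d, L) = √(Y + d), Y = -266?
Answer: 16276/7 + 5*√11 ≈ 2341.7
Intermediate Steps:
B(d, L) = √(-266 + d)
Q = -16276/7 (Q = -⅐*16276 = -16276/7 ≈ -2325.1)
B(541, N(-15)) - Q = √(-266 + 541) - 1*(-16276/7) = √275 + 16276/7 = 5*√11 + 16276/7 = 16276/7 + 5*√11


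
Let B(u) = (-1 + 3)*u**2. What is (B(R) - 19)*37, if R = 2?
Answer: -407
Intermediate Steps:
B(u) = 2*u**2
(B(R) - 19)*37 = (2*2**2 - 19)*37 = (2*4 - 19)*37 = (8 - 19)*37 = -11*37 = -407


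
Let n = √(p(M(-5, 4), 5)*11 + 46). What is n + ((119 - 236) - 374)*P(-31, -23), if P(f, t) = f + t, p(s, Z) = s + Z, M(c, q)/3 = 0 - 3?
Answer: 26514 + √2 ≈ 26515.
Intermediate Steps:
M(c, q) = -9 (M(c, q) = 3*(0 - 3) = 3*(-3) = -9)
p(s, Z) = Z + s
n = √2 (n = √((5 - 9)*11 + 46) = √(-4*11 + 46) = √(-44 + 46) = √2 ≈ 1.4142)
n + ((119 - 236) - 374)*P(-31, -23) = √2 + ((119 - 236) - 374)*(-31 - 23) = √2 + (-117 - 374)*(-54) = √2 - 491*(-54) = √2 + 26514 = 26514 + √2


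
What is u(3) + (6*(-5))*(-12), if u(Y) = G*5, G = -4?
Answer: 340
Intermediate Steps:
u(Y) = -20 (u(Y) = -4*5 = -20)
u(3) + (6*(-5))*(-12) = -20 + (6*(-5))*(-12) = -20 - 30*(-12) = -20 + 360 = 340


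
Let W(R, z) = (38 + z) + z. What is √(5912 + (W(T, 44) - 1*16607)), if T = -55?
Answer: I*√10569 ≈ 102.81*I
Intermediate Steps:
W(R, z) = 38 + 2*z
√(5912 + (W(T, 44) - 1*16607)) = √(5912 + ((38 + 2*44) - 1*16607)) = √(5912 + ((38 + 88) - 16607)) = √(5912 + (126 - 16607)) = √(5912 - 16481) = √(-10569) = I*√10569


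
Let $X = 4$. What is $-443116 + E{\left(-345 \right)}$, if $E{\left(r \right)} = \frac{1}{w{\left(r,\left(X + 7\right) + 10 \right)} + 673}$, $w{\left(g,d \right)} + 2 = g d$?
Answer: $- \frac{2913044585}{6574} \approx -4.4312 \cdot 10^{5}$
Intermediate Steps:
$w{\left(g,d \right)} = -2 + d g$ ($w{\left(g,d \right)} = -2 + g d = -2 + d g$)
$E{\left(r \right)} = \frac{1}{671 + 21 r}$ ($E{\left(r \right)} = \frac{1}{\left(-2 + \left(\left(4 + 7\right) + 10\right) r\right) + 673} = \frac{1}{\left(-2 + \left(11 + 10\right) r\right) + 673} = \frac{1}{\left(-2 + 21 r\right) + 673} = \frac{1}{671 + 21 r}$)
$-443116 + E{\left(-345 \right)} = -443116 + \frac{1}{671 + 21 \left(-345\right)} = -443116 + \frac{1}{671 - 7245} = -443116 + \frac{1}{-6574} = -443116 - \frac{1}{6574} = - \frac{2913044585}{6574}$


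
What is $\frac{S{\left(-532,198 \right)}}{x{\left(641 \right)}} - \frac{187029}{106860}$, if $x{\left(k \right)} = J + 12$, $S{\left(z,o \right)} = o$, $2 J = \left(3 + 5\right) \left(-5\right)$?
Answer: $- \frac{471969}{17810} \approx -26.5$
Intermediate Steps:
$J = -20$ ($J = \frac{\left(3 + 5\right) \left(-5\right)}{2} = \frac{8 \left(-5\right)}{2} = \frac{1}{2} \left(-40\right) = -20$)
$x{\left(k \right)} = -8$ ($x{\left(k \right)} = -20 + 12 = -8$)
$\frac{S{\left(-532,198 \right)}}{x{\left(641 \right)}} - \frac{187029}{106860} = \frac{198}{-8} - \frac{187029}{106860} = 198 \left(- \frac{1}{8}\right) - \frac{62343}{35620} = - \frac{99}{4} - \frac{62343}{35620} = - \frac{471969}{17810}$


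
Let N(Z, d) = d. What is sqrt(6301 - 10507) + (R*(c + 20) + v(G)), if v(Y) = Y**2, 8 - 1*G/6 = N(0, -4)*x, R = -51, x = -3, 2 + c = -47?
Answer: 2055 + I*sqrt(4206) ≈ 2055.0 + 64.854*I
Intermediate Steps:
c = -49 (c = -2 - 47 = -49)
G = -24 (G = 48 - (-24)*(-3) = 48 - 6*12 = 48 - 72 = -24)
sqrt(6301 - 10507) + (R*(c + 20) + v(G)) = sqrt(6301 - 10507) + (-51*(-49 + 20) + (-24)**2) = sqrt(-4206) + (-51*(-29) + 576) = I*sqrt(4206) + (1479 + 576) = I*sqrt(4206) + 2055 = 2055 + I*sqrt(4206)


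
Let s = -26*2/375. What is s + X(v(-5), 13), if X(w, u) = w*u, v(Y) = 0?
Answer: -52/375 ≈ -0.13867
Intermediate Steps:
s = -52/375 (s = -52*1/375 = -52/375 ≈ -0.13867)
X(w, u) = u*w
s + X(v(-5), 13) = -52/375 + 13*0 = -52/375 + 0 = -52/375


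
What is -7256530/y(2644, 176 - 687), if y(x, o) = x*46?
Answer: -3628265/60812 ≈ -59.664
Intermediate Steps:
y(x, o) = 46*x
-7256530/y(2644, 176 - 687) = -7256530/(46*2644) = -7256530/121624 = -7256530*1/121624 = -3628265/60812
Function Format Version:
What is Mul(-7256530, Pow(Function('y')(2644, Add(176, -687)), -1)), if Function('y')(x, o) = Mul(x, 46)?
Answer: Rational(-3628265, 60812) ≈ -59.664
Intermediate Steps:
Function('y')(x, o) = Mul(46, x)
Mul(-7256530, Pow(Function('y')(2644, Add(176, -687)), -1)) = Mul(-7256530, Pow(Mul(46, 2644), -1)) = Mul(-7256530, Pow(121624, -1)) = Mul(-7256530, Rational(1, 121624)) = Rational(-3628265, 60812)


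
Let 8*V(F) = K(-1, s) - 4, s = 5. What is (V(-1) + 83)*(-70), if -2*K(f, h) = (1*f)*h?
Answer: -46375/8 ≈ -5796.9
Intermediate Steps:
K(f, h) = -f*h/2 (K(f, h) = -1*f*h/2 = -f*h/2)
V(F) = -3/16 (V(F) = (-½*(-1)*5 - 4)/8 = (5/2 - 4)/8 = (⅛)*(-3/2) = -3/16)
(V(-1) + 83)*(-70) = (-3/16 + 83)*(-70) = (1325/16)*(-70) = -46375/8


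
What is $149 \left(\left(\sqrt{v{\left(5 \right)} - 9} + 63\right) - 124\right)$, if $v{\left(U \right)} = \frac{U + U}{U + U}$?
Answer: $-9089 + 298 i \sqrt{2} \approx -9089.0 + 421.44 i$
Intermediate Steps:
$v{\left(U \right)} = 1$ ($v{\left(U \right)} = \frac{2 U}{2 U} = 2 U \frac{1}{2 U} = 1$)
$149 \left(\left(\sqrt{v{\left(5 \right)} - 9} + 63\right) - 124\right) = 149 \left(\left(\sqrt{1 - 9} + 63\right) - 124\right) = 149 \left(\left(\sqrt{-8} + 63\right) - 124\right) = 149 \left(\left(2 i \sqrt{2} + 63\right) - 124\right) = 149 \left(\left(63 + 2 i \sqrt{2}\right) - 124\right) = 149 \left(-61 + 2 i \sqrt{2}\right) = -9089 + 298 i \sqrt{2}$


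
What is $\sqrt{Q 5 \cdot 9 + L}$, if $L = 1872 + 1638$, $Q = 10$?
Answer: $6 \sqrt{110} \approx 62.929$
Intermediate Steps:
$L = 3510$
$\sqrt{Q 5 \cdot 9 + L} = \sqrt{10 \cdot 5 \cdot 9 + 3510} = \sqrt{50 \cdot 9 + 3510} = \sqrt{450 + 3510} = \sqrt{3960} = 6 \sqrt{110}$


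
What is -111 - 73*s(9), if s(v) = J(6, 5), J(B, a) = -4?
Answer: 181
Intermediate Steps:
s(v) = -4
-111 - 73*s(9) = -111 - 73*(-4) = -111 + 292 = 181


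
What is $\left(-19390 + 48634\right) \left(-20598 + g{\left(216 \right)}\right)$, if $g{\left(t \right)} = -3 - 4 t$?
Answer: $-627722460$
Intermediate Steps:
$\left(-19390 + 48634\right) \left(-20598 + g{\left(216 \right)}\right) = \left(-19390 + 48634\right) \left(-20598 - 867\right) = 29244 \left(-20598 - 867\right) = 29244 \left(-21465\right) = -627722460$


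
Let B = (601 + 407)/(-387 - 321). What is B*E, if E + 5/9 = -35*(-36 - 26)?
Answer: -546700/177 ≈ -3088.7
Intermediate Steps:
B = -84/59 (B = 1008/(-708) = 1008*(-1/708) = -84/59 ≈ -1.4237)
E = 19525/9 (E = -5/9 - 35*(-36 - 26) = -5/9 - 35*(-62) = -5/9 + 2170 = 19525/9 ≈ 2169.4)
B*E = -84/59*19525/9 = -546700/177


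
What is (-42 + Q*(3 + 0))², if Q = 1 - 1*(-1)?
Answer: 1296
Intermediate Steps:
Q = 2 (Q = 1 + 1 = 2)
(-42 + Q*(3 + 0))² = (-42 + 2*(3 + 0))² = (-42 + 2*3)² = (-42 + 6)² = (-36)² = 1296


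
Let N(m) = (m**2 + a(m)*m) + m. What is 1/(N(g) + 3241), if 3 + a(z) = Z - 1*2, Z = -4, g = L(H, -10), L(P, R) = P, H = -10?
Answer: 1/3421 ≈ 0.00029231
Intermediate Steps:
g = -10
a(z) = -9 (a(z) = -3 + (-4 - 1*2) = -3 + (-4 - 2) = -3 - 6 = -9)
N(m) = m**2 - 8*m (N(m) = (m**2 - 9*m) + m = m**2 - 8*m)
1/(N(g) + 3241) = 1/(-10*(-8 - 10) + 3241) = 1/(-10*(-18) + 3241) = 1/(180 + 3241) = 1/3421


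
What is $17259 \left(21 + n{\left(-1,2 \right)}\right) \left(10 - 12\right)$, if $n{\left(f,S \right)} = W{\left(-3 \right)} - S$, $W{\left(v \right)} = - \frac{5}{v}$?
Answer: $-713372$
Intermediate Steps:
$n{\left(f,S \right)} = \frac{5}{3} - S$ ($n{\left(f,S \right)} = - \frac{5}{-3} - S = \left(-5\right) \left(- \frac{1}{3}\right) - S = \frac{5}{3} - S$)
$17259 \left(21 + n{\left(-1,2 \right)}\right) \left(10 - 12\right) = 17259 \left(21 + \left(\frac{5}{3} - 2\right)\right) \left(10 - 12\right) = 17259 \left(21 + \left(\frac{5}{3} - 2\right)\right) \left(-2\right) = 17259 \left(21 - \frac{1}{3}\right) \left(-2\right) = 17259 \cdot \frac{62}{3} \left(-2\right) = 17259 \left(- \frac{124}{3}\right) = -713372$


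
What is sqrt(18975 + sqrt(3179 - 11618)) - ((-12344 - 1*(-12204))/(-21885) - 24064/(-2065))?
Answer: -105385948/9038505 + sqrt(18975 + I*sqrt(8439)) ≈ 126.09 + 0.33344*I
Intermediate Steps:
sqrt(18975 + sqrt(3179 - 11618)) - ((-12344 - 1*(-12204))/(-21885) - 24064/(-2065)) = sqrt(18975 + sqrt(-8439)) - ((-12344 + 12204)*(-1/21885) - 24064*(-1/2065)) = sqrt(18975 + I*sqrt(8439)) - (-140*(-1/21885) + 24064/2065) = sqrt(18975 + I*sqrt(8439)) - (28/4377 + 24064/2065) = sqrt(18975 + I*sqrt(8439)) - 1*105385948/9038505 = sqrt(18975 + I*sqrt(8439)) - 105385948/9038505 = -105385948/9038505 + sqrt(18975 + I*sqrt(8439))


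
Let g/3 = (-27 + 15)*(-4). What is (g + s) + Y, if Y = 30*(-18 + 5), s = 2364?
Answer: 2118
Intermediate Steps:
g = 144 (g = 3*((-27 + 15)*(-4)) = 3*(-12*(-4)) = 3*48 = 144)
Y = -390 (Y = 30*(-13) = -390)
(g + s) + Y = (144 + 2364) - 390 = 2508 - 390 = 2118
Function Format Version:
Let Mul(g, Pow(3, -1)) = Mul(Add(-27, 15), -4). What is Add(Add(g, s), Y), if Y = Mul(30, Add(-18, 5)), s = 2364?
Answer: 2118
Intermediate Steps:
g = 144 (g = Mul(3, Mul(Add(-27, 15), -4)) = Mul(3, Mul(-12, -4)) = Mul(3, 48) = 144)
Y = -390 (Y = Mul(30, -13) = -390)
Add(Add(g, s), Y) = Add(Add(144, 2364), -390) = Add(2508, -390) = 2118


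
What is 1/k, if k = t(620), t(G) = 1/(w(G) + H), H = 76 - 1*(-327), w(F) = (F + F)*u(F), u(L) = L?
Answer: 769203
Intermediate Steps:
w(F) = 2*F**2 (w(F) = (F + F)*F = (2*F)*F = 2*F**2)
H = 403 (H = 76 + 327 = 403)
t(G) = 1/(403 + 2*G**2) (t(G) = 1/(2*G**2 + 403) = 1/(403 + 2*G**2))
k = 1/769203 (k = 1/(403 + 2*620**2) = 1/(403 + 2*384400) = 1/(403 + 768800) = 1/769203 ≈ 1.3000e-6)
1/k = 1/(1/769203) = 769203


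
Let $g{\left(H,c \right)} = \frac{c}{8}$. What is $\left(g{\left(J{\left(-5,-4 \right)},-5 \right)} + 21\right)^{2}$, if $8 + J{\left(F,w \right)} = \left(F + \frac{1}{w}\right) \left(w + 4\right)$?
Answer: $\frac{26569}{64} \approx 415.14$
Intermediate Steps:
$J{\left(F,w \right)} = -8 + \left(4 + w\right) \left(F + \frac{1}{w}\right)$ ($J{\left(F,w \right)} = -8 + \left(F + \frac{1}{w}\right) \left(w + 4\right) = -8 + \left(F + \frac{1}{w}\right) \left(4 + w\right) = -8 + \left(4 + w\right) \left(F + \frac{1}{w}\right)$)
$g{\left(H,c \right)} = \frac{c}{8}$ ($g{\left(H,c \right)} = c \frac{1}{8} = \frac{c}{8}$)
$\left(g{\left(J{\left(-5,-4 \right)},-5 \right)} + 21\right)^{2} = \left(\frac{1}{8} \left(-5\right) + 21\right)^{2} = \left(- \frac{5}{8} + 21\right)^{2} = \left(\frac{163}{8}\right)^{2} = \frac{26569}{64}$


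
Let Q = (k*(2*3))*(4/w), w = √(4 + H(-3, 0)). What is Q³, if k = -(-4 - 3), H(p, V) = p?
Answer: 4741632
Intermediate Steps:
w = 1 (w = √(4 - 3) = √1 = 1)
k = 7 (k = -1*(-7) = 7)
Q = 168 (Q = (7*(2*3))*(4/1) = (7*6)*(4*1) = 42*4 = 168)
Q³ = 168³ = 4741632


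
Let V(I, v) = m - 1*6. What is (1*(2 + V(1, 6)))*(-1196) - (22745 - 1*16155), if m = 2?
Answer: -4198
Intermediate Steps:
V(I, v) = -4 (V(I, v) = 2 - 1*6 = 2 - 6 = -4)
(1*(2 + V(1, 6)))*(-1196) - (22745 - 1*16155) = (1*(2 - 4))*(-1196) - (22745 - 1*16155) = (1*(-2))*(-1196) - (22745 - 16155) = -2*(-1196) - 1*6590 = 2392 - 6590 = -4198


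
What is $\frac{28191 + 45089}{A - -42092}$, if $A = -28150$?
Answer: $\frac{36640}{6971} \approx 5.2561$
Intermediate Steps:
$\frac{28191 + 45089}{A - -42092} = \frac{28191 + 45089}{-28150 - -42092} = \frac{73280}{-28150 + 42092} = \frac{73280}{13942} = 73280 \cdot \frac{1}{13942} = \frac{36640}{6971}$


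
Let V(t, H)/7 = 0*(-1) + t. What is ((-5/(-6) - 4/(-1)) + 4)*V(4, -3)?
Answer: 742/3 ≈ 247.33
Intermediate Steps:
V(t, H) = 7*t (V(t, H) = 7*(0*(-1) + t) = 7*(0 + t) = 7*t)
((-5/(-6) - 4/(-1)) + 4)*V(4, -3) = ((-5/(-6) - 4/(-1)) + 4)*(7*4) = ((-5*(-⅙) - 4*(-1)) + 4)*28 = ((⅚ + 4) + 4)*28 = (29/6 + 4)*28 = (53/6)*28 = 742/3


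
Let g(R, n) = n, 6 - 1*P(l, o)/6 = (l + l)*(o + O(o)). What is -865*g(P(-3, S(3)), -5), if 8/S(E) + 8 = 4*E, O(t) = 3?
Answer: 4325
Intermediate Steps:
S(E) = 8/(-8 + 4*E)
P(l, o) = 36 - 12*l*(3 + o) (P(l, o) = 36 - 6*(l + l)*(o + 3) = 36 - 6*2*l*(3 + o) = 36 - 12*l*(3 + o))
-865*g(P(-3, S(3)), -5) = -865*(-5) = 4325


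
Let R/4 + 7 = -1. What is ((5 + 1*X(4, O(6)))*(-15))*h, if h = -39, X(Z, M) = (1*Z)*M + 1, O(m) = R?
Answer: -71370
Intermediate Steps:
R = -32 (R = -28 + 4*(-1) = -28 - 4 = -32)
O(m) = -32
X(Z, M) = 1 + M*Z (X(Z, M) = Z*M + 1 = M*Z + 1 = 1 + M*Z)
((5 + 1*X(4, O(6)))*(-15))*h = ((5 + 1*(1 - 32*4))*(-15))*(-39) = ((5 + 1*(1 - 128))*(-15))*(-39) = ((5 + 1*(-127))*(-15))*(-39) = ((5 - 127)*(-15))*(-39) = -122*(-15)*(-39) = 1830*(-39) = -71370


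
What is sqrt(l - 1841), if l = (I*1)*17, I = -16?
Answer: I*sqrt(2113) ≈ 45.967*I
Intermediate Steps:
l = -272 (l = -16*1*17 = -16*17 = -272)
sqrt(l - 1841) = sqrt(-272 - 1841) = sqrt(-2113) = I*sqrt(2113)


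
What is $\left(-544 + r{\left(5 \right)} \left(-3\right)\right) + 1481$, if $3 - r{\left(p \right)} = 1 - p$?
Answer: $916$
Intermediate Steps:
$r{\left(p \right)} = 2 + p$ ($r{\left(p \right)} = 3 - \left(1 - p\right) = 3 + \left(-1 + p\right) = 2 + p$)
$\left(-544 + r{\left(5 \right)} \left(-3\right)\right) + 1481 = \left(-544 + \left(2 + 5\right) \left(-3\right)\right) + 1481 = \left(-544 + 7 \left(-3\right)\right) + 1481 = \left(-544 - 21\right) + 1481 = -565 + 1481 = 916$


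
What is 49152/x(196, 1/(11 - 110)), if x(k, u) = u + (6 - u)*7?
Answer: 405504/347 ≈ 1168.6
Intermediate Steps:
x(k, u) = 42 - 6*u (x(k, u) = u + (42 - 7*u) = 42 - 6*u)
49152/x(196, 1/(11 - 110)) = 49152/(42 - 6/(11 - 110)) = 49152/(42 - 6/(-99)) = 49152/(42 - 6*(-1/99)) = 49152/(42 + 2/33) = 49152/(1388/33) = 49152*(33/1388) = 405504/347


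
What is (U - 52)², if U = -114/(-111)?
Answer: 3556996/1369 ≈ 2598.2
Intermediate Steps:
U = 38/37 (U = -114*(-1)/111 = -1*(-38/37) = 38/37 ≈ 1.0270)
(U - 52)² = (38/37 - 52)² = (-1886/37)² = 3556996/1369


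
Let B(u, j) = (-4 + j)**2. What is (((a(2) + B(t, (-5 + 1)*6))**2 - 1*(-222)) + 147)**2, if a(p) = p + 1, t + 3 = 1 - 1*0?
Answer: 384075188644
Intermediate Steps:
t = -2 (t = -3 + (1 - 1*0) = -3 + (1 + 0) = -3 + 1 = -2)
a(p) = 1 + p
(((a(2) + B(t, (-5 + 1)*6))**2 - 1*(-222)) + 147)**2 = ((((1 + 2) + (-4 + (-5 + 1)*6)**2)**2 - 1*(-222)) + 147)**2 = (((3 + (-4 - 4*6)**2)**2 + 222) + 147)**2 = (((3 + (-4 - 24)**2)**2 + 222) + 147)**2 = (((3 + (-28)**2)**2 + 222) + 147)**2 = (((3 + 784)**2 + 222) + 147)**2 = ((787**2 + 222) + 147)**2 = ((619369 + 222) + 147)**2 = (619591 + 147)**2 = 619738**2 = 384075188644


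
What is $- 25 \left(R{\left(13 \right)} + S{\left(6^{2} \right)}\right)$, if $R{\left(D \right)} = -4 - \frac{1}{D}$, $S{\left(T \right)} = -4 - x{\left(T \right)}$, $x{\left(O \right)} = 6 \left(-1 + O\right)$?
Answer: $\frac{70875}{13} \approx 5451.9$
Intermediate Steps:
$x{\left(O \right)} = -6 + 6 O$
$S{\left(T \right)} = 2 - 6 T$ ($S{\left(T \right)} = -4 - \left(-6 + 6 T\right) = 2 - 6 T$)
$- 25 \left(R{\left(13 \right)} + S{\left(6^{2} \right)}\right) = - 25 \left(\left(-4 - \frac{1}{13}\right) + \left(2 - 6 \cdot 6^{2}\right)\right) = - 25 \left(\left(-4 - \frac{1}{13}\right) + \left(2 - 216\right)\right) = - 25 \left(- \frac{53}{13} - 214\right) = \left(-25\right) \left(- \frac{2835}{13}\right) = \frac{70875}{13}$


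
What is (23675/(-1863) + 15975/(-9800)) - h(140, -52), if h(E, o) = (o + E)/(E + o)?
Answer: -11201353/730296 ≈ -15.338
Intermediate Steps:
h(E, o) = 1 (h(E, o) = (E + o)/(E + o) = 1)
(23675/(-1863) + 15975/(-9800)) - h(140, -52) = (23675/(-1863) + 15975/(-9800)) - 1*1 = (23675*(-1/1863) + 15975*(-1/9800)) - 1 = (-23675/1863 - 639/392) - 1 = -10471057/730296 - 1 = -11201353/730296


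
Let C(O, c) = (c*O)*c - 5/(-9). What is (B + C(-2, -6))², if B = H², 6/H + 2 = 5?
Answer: 368449/81 ≈ 4548.8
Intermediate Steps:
H = 2 (H = 6/(-2 + 5) = 6/3 = 6*(⅓) = 2)
C(O, c) = 5/9 + O*c² (C(O, c) = (O*c)*c - 5*(-⅑) = O*c² + 5/9 = 5/9 + O*c²)
B = 4 (B = 2² = 4)
(B + C(-2, -6))² = (4 + (5/9 - 2*(-6)²))² = (4 + (5/9 - 2*36))² = (4 + (5/9 - 72))² = (4 - 643/9)² = (-607/9)² = 368449/81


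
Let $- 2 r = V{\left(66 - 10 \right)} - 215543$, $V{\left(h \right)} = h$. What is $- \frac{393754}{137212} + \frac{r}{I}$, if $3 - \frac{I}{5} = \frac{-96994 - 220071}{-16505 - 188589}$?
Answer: $\frac{1515730638616189}{102297377510} \approx 14817.0$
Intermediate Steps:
$I = \frac{1491085}{205094}$ ($I = 15 - 5 \frac{-96994 - 220071}{-16505 - 188589} = 15 - 5 \left(- \frac{317065}{-205094}\right) = 15 - 5 \left(\left(-317065\right) \left(- \frac{1}{205094}\right)\right) = 15 - \frac{1585325}{205094} = \frac{1491085}{205094} \approx 7.2702$)
$r = \frac{215487}{2}$ ($r = - \frac{\left(66 - 10\right) - 215543}{2} = - \frac{56 - 215543}{2} = \left(- \frac{1}{2}\right) \left(-215487\right) = \frac{215487}{2} \approx 1.0774 \cdot 10^{5}$)
$- \frac{393754}{137212} + \frac{r}{I} = - \frac{393754}{137212} + \frac{215487}{2 \cdot \frac{1491085}{205094}} = \left(-393754\right) \frac{1}{137212} + \frac{215487}{2} \cdot \frac{205094}{1491085} = - \frac{196877}{68606} + \frac{22097545389}{1491085} = \frac{1515730638616189}{102297377510}$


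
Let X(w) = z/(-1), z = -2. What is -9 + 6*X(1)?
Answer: 3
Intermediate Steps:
X(w) = 2 (X(w) = -2/(-1) = -2*(-1) = 2)
-9 + 6*X(1) = -9 + 6*2 = -9 + 12 = 3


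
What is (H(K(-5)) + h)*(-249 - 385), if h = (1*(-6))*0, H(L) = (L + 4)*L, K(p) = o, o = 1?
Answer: -3170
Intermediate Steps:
K(p) = 1
H(L) = L*(4 + L) (H(L) = (4 + L)*L = L*(4 + L))
h = 0 (h = -6*0 = 0)
(H(K(-5)) + h)*(-249 - 385) = (1*(4 + 1) + 0)*(-249 - 385) = (1*5 + 0)*(-634) = (5 + 0)*(-634) = 5*(-634) = -3170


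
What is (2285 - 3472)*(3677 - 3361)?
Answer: -375092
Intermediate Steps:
(2285 - 3472)*(3677 - 3361) = -1187*316 = -375092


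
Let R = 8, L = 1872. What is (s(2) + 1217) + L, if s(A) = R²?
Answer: 3153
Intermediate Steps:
s(A) = 64 (s(A) = 8² = 64)
(s(2) + 1217) + L = (64 + 1217) + 1872 = 1281 + 1872 = 3153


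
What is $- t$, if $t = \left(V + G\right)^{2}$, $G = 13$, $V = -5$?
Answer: $-64$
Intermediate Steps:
$t = 64$ ($t = \left(-5 + 13\right)^{2} = 8^{2} = 64$)
$- t = \left(-1\right) 64 = -64$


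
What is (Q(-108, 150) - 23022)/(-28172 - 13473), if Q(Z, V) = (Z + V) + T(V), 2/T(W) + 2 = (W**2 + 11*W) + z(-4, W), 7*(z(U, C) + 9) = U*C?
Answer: 3869211526/7011893585 ≈ 0.55181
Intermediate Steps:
z(U, C) = -9 + C*U/7 (z(U, C) = -9 + (U*C)/7 = -9 + (C*U)/7 = -9 + C*U/7)
T(W) = 2/(-11 + W**2 + 73*W/7) (T(W) = 2/(-2 + ((W**2 + 11*W) + (-9 + (1/7)*W*(-4)))) = 2/(-2 + ((W**2 + 11*W) + (-9 - 4*W/7))) = 2/(-2 + (-9 + W**2 + 73*W/7)) = 2/(-11 + W**2 + 73*W/7))
Q(Z, V) = V + Z + 14/(-77 + 7*V**2 + 73*V) (Q(Z, V) = (Z + V) + 14/(-77 + 7*V**2 + 73*V) = (V + Z) + 14/(-77 + 7*V**2 + 73*V) = V + Z + 14/(-77 + 7*V**2 + 73*V))
(Q(-108, 150) - 23022)/(-28172 - 13473) = ((14 + (150 - 108)*(-77 + 7*150**2 + 73*150))/(-77 + 7*150**2 + 73*150) - 23022)/(-28172 - 13473) = ((14 + 42*(-77 + 7*22500 + 10950))/(-77 + 7*22500 + 10950) - 23022)/(-41645) = ((14 + 42*(-77 + 157500 + 10950))/(-77 + 157500 + 10950) - 23022)*(-1/41645) = ((14 + 42*168373)/168373 - 23022)*(-1/41645) = ((14 + 7071666)/168373 - 23022)*(-1/41645) = ((1/168373)*7071680 - 23022)*(-1/41645) = (7071680/168373 - 23022)*(-1/41645) = -3869211526/168373*(-1/41645) = 3869211526/7011893585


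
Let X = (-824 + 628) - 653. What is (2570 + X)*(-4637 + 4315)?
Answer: -554162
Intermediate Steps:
X = -849 (X = -196 - 653 = -849)
(2570 + X)*(-4637 + 4315) = (2570 - 849)*(-4637 + 4315) = 1721*(-322) = -554162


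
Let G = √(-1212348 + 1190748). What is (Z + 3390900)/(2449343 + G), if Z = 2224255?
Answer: 13753440593165/5999281153249 - 336909300*I*√6/5999281153249 ≈ 2.2925 - 0.00013756*I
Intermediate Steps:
G = 60*I*√6 (G = √(-21600) = 60*I*√6 ≈ 146.97*I)
(Z + 3390900)/(2449343 + G) = (2224255 + 3390900)/(2449343 + 60*I*√6) = 5615155/(2449343 + 60*I*√6)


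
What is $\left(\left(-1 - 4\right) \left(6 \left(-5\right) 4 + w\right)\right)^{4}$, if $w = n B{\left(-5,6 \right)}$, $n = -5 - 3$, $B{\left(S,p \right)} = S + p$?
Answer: $167772160000$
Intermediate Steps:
$n = -8$
$w = -8$ ($w = - 8 \left(-5 + 6\right) = \left(-8\right) 1 = -8$)
$\left(\left(-1 - 4\right) \left(6 \left(-5\right) 4 + w\right)\right)^{4} = \left(\left(-1 - 4\right) \left(6 \left(-5\right) 4 - 8\right)\right)^{4} = \left(- 5 \left(\left(-30\right) 4 - 8\right)\right)^{4} = \left(- 5 \left(-120 - 8\right)\right)^{4} = \left(\left(-5\right) \left(-128\right)\right)^{4} = 640^{4} = 167772160000$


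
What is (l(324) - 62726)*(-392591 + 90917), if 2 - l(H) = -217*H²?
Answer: -6853148771832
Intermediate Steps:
l(H) = 2 + 217*H² (l(H) = 2 - (-217)*H² = 2 + 217*H²)
(l(324) - 62726)*(-392591 + 90917) = ((2 + 217*324²) - 62726)*(-392591 + 90917) = ((2 + 217*104976) - 62726)*(-301674) = ((2 + 22779792) - 62726)*(-301674) = (22779794 - 62726)*(-301674) = 22717068*(-301674) = -6853148771832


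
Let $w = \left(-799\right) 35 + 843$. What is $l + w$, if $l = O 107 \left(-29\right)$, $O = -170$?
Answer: $500388$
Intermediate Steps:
$l = 527510$ ($l = \left(-170\right) 107 \left(-29\right) = \left(-18190\right) \left(-29\right) = 527510$)
$w = -27122$ ($w = -27965 + 843 = -27122$)
$l + w = 527510 - 27122 = 500388$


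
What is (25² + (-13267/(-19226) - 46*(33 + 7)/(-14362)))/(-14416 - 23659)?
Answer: -86401649497/5256707070950 ≈ -0.016436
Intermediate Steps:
(25² + (-13267/(-19226) - 46*(33 + 7)/(-14362)))/(-14416 - 23659) = (625 + (-13267*(-1/19226) - 46*40*(-1/14362)))/(-38075) = (625 + (13267/19226 - 1840*(-1/14362)))*(-1/38075) = (625 + (13267/19226 + 920/7181))*(-1/38075) = (625 + 112958247/138061906)*(-1/38075) = (86401649497/138061906)*(-1/38075) = -86401649497/5256707070950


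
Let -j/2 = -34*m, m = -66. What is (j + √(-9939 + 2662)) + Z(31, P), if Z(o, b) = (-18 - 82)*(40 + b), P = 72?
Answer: -15688 + I*√7277 ≈ -15688.0 + 85.305*I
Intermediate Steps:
j = -4488 (j = -(-68)*(-66) = -2*2244 = -4488)
Z(o, b) = -4000 - 100*b (Z(o, b) = -100*(40 + b) = -4000 - 100*b)
(j + √(-9939 + 2662)) + Z(31, P) = (-4488 + √(-9939 + 2662)) + (-4000 - 100*72) = (-4488 + √(-7277)) + (-4000 - 7200) = (-4488 + I*√7277) - 11200 = -15688 + I*√7277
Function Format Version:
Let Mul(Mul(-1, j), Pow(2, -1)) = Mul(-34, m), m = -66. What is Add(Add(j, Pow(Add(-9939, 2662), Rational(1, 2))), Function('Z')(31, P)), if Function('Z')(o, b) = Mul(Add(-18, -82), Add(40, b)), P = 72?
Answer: Add(-15688, Mul(I, Pow(7277, Rational(1, 2)))) ≈ Add(-15688., Mul(85.305, I))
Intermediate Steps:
j = -4488 (j = Mul(-2, Mul(-34, -66)) = Mul(-2, 2244) = -4488)
Function('Z')(o, b) = Add(-4000, Mul(-100, b)) (Function('Z')(o, b) = Mul(-100, Add(40, b)) = Add(-4000, Mul(-100, b)))
Add(Add(j, Pow(Add(-9939, 2662), Rational(1, 2))), Function('Z')(31, P)) = Add(Add(-4488, Pow(Add(-9939, 2662), Rational(1, 2))), Add(-4000, Mul(-100, 72))) = Add(Add(-4488, Pow(-7277, Rational(1, 2))), Add(-4000, -7200)) = Add(Add(-4488, Mul(I, Pow(7277, Rational(1, 2)))), -11200) = Add(-15688, Mul(I, Pow(7277, Rational(1, 2))))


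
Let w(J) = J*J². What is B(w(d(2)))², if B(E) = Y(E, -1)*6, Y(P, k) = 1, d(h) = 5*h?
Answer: 36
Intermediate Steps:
w(J) = J³
B(E) = 6 (B(E) = 1*6 = 6)
B(w(d(2)))² = 6² = 36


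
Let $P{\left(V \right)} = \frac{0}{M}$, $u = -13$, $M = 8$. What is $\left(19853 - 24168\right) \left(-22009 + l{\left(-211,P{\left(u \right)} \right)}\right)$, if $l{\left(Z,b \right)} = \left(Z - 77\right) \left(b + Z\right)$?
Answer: $-167245085$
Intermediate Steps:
$P{\left(V \right)} = 0$ ($P{\left(V \right)} = \frac{0}{8} = 0 \cdot \frac{1}{8} = 0$)
$l{\left(Z,b \right)} = \left(-77 + Z\right) \left(Z + b\right)$
$\left(19853 - 24168\right) \left(-22009 + l{\left(-211,P{\left(u \right)} \right)}\right) = \left(19853 - 24168\right) \left(-22009 - \left(-16247 - \left(-211\right)^{2}\right)\right) = - 4315 \left(-22009 + \left(44521 + 16247 + 0 + 0\right)\right) = - 4315 \left(-22009 + 60768\right) = \left(-4315\right) 38759 = -167245085$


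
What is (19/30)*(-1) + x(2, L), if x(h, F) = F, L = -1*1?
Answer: -49/30 ≈ -1.6333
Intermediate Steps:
L = -1
(19/30)*(-1) + x(2, L) = (19/30)*(-1) - 1 = -19/30 - 1 = -49/30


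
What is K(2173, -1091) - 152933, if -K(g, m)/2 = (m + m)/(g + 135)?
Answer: -88241250/577 ≈ -1.5293e+5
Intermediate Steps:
K(g, m) = -4*m/(135 + g) (K(g, m) = -2*(m + m)/(g + 135) = -2*2*m/(135 + g) = -4*m/(135 + g))
K(2173, -1091) - 152933 = -4*(-1091)/(135 + 2173) - 152933 = -4*(-1091)/2308 - 152933 = -4*(-1091)*1/2308 - 152933 = 1091/577 - 152933 = -88241250/577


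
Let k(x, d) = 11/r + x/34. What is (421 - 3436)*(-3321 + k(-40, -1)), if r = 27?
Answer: 510771820/51 ≈ 1.0015e+7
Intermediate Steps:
k(x, d) = 11/27 + x/34
(421 - 3436)*(-3321 + k(-40, -1)) = (421 - 3436)*(-3321 + (11/27 + (1/34)*(-40))) = -3015*(-3321 + (11/27 - 20/17)) = -3015*(-3321 - 353/459) = -3015*(-1524692/459) = 510771820/51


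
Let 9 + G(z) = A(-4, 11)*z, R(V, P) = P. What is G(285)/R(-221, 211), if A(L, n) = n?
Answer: 3126/211 ≈ 14.815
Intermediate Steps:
G(z) = -9 + 11*z
G(285)/R(-221, 211) = (-9 + 11*285)/211 = (-9 + 3135)*(1/211) = 3126*(1/211) = 3126/211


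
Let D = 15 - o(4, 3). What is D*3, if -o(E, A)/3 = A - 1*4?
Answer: 36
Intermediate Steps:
o(E, A) = 12 - 3*A (o(E, A) = -3*(A - 1*4) = -3*(A - 4) = -3*(-4 + A) = 12 - 3*A)
D = 12 (D = 15 - (12 - 3*3) = 15 - (12 - 9) = 15 - 1*3 = 15 - 3 = 12)
D*3 = 12*3 = 36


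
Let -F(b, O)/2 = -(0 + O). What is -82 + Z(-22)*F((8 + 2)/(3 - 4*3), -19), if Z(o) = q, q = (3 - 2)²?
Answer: -120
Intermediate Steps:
F(b, O) = 2*O (F(b, O) = -(-2)*(0 + O) = -(-2)*O = 2*O)
q = 1 (q = 1² = 1)
Z(o) = 1
-82 + Z(-22)*F((8 + 2)/(3 - 4*3), -19) = -82 + 1*(2*(-19)) = -82 + 1*(-38) = -82 - 38 = -120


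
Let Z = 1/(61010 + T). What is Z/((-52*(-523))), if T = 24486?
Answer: 1/2325149216 ≈ 4.3008e-10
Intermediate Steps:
Z = 1/85496 (Z = 1/(61010 + 24486) = 1/85496 ≈ 1.1696e-5)
Z/((-52*(-523))) = 1/(85496*((-52*(-523)))) = (1/85496)/27196 = (1/85496)*(1/27196) = 1/2325149216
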